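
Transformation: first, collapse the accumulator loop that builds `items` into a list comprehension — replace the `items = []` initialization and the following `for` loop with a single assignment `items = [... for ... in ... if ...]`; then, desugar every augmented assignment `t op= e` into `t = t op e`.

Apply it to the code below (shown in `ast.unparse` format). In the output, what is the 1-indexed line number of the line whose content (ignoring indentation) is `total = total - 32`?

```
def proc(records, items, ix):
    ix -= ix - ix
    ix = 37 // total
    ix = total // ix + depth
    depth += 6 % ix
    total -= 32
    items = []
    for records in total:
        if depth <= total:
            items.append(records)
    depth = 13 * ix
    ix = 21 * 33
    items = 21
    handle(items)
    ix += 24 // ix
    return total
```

6

Transformed code:
def proc(records, items, ix):
    ix = ix - (ix - ix)
    ix = 37 // total
    ix = total // ix + depth
    depth = depth + 6 % ix
    total = total - 32
    items = [records for records in total if depth <= total]
    depth = 13 * ix
    ix = 21 * 33
    items = 21
    handle(items)
    ix = ix + 24 // ix
    return total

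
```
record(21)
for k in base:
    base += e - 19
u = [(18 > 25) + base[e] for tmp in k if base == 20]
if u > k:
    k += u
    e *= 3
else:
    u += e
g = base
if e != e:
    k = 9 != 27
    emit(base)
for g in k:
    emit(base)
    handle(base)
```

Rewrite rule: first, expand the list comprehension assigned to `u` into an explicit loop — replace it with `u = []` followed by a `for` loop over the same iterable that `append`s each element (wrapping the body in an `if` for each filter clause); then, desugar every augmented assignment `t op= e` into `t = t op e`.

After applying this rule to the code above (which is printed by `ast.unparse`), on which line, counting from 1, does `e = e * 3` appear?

Transformed code:
record(21)
for k in base:
    base = base + (e - 19)
u = []
for tmp in k:
    if base == 20:
        u.append((18 > 25) + base[e])
if u > k:
    k = k + u
    e = e * 3
else:
    u = u + e
g = base
if e != e:
    k = 9 != 27
    emit(base)
for g in k:
    emit(base)
    handle(base)

10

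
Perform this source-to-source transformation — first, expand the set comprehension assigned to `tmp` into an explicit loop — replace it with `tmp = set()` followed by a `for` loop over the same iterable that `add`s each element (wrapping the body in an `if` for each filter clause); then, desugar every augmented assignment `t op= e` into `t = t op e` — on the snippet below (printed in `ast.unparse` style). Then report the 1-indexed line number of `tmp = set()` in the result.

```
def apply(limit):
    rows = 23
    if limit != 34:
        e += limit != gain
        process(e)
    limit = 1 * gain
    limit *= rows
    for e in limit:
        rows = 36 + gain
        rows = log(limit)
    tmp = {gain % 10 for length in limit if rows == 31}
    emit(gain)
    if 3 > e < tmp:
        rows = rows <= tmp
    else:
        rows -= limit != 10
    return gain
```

Transformed code:
def apply(limit):
    rows = 23
    if limit != 34:
        e = e + (limit != gain)
        process(e)
    limit = 1 * gain
    limit = limit * rows
    for e in limit:
        rows = 36 + gain
        rows = log(limit)
    tmp = set()
    for length in limit:
        if rows == 31:
            tmp.add(gain % 10)
    emit(gain)
    if 3 > e < tmp:
        rows = rows <= tmp
    else:
        rows = rows - (limit != 10)
    return gain

11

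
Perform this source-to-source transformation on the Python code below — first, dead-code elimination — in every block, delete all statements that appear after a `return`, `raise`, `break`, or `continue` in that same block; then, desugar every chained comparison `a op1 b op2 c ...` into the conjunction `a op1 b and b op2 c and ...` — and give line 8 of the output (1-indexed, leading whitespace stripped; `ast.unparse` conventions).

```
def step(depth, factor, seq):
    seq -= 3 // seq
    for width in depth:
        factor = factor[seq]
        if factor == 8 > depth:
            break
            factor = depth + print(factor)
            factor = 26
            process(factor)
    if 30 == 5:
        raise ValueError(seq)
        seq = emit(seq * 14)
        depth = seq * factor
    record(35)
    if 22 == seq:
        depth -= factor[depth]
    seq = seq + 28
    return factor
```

raise ValueError(seq)

Transformed code:
def step(depth, factor, seq):
    seq -= 3 // seq
    for width in depth:
        factor = factor[seq]
        if factor == 8 and 8 > depth:
            break
    if 30 == 5:
        raise ValueError(seq)
    record(35)
    if 22 == seq:
        depth -= factor[depth]
    seq = seq + 28
    return factor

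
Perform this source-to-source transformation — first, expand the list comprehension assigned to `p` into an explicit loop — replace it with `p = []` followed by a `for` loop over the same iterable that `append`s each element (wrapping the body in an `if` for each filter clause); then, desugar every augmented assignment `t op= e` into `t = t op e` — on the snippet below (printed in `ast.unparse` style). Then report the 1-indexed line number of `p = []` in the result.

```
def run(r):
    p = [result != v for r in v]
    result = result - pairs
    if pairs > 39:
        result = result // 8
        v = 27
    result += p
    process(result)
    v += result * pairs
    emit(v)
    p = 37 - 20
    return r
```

2

Transformed code:
def run(r):
    p = []
    for r in v:
        p.append(result != v)
    result = result - pairs
    if pairs > 39:
        result = result // 8
        v = 27
    result = result + p
    process(result)
    v = v + result * pairs
    emit(v)
    p = 37 - 20
    return r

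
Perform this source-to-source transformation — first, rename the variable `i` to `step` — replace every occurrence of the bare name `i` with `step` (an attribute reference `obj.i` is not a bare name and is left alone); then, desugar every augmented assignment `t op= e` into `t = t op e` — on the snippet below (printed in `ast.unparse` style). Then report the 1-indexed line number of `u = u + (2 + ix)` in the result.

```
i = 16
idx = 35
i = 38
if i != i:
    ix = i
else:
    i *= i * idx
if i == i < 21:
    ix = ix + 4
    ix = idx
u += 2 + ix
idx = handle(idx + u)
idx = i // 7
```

Transformed code:
step = 16
idx = 35
step = 38
if step != step:
    ix = step
else:
    step = step * (step * idx)
if step == step < 21:
    ix = ix + 4
    ix = idx
u = u + (2 + ix)
idx = handle(idx + u)
idx = step // 7

11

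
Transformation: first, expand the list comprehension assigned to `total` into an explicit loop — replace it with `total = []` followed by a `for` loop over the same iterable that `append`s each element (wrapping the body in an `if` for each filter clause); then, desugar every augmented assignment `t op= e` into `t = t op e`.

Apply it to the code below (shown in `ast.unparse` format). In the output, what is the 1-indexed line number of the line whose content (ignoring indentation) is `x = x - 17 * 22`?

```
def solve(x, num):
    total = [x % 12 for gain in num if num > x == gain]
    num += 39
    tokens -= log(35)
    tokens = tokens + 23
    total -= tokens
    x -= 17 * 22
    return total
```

10

Transformed code:
def solve(x, num):
    total = []
    for gain in num:
        if num > x == gain:
            total.append(x % 12)
    num = num + 39
    tokens = tokens - log(35)
    tokens = tokens + 23
    total = total - tokens
    x = x - 17 * 22
    return total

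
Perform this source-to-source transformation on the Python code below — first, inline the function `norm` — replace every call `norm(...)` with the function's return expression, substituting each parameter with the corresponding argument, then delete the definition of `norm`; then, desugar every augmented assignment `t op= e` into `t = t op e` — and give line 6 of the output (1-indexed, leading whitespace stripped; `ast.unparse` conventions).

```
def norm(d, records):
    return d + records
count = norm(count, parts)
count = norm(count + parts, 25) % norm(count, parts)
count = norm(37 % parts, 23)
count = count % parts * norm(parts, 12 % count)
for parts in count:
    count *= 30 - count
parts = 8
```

count = count * (30 - count)

Transformed code:
count = count + parts
count = (count + parts + 25) % (count + parts)
count = 37 % parts + 23
count = count % parts * (parts + 12 % count)
for parts in count:
    count = count * (30 - count)
parts = 8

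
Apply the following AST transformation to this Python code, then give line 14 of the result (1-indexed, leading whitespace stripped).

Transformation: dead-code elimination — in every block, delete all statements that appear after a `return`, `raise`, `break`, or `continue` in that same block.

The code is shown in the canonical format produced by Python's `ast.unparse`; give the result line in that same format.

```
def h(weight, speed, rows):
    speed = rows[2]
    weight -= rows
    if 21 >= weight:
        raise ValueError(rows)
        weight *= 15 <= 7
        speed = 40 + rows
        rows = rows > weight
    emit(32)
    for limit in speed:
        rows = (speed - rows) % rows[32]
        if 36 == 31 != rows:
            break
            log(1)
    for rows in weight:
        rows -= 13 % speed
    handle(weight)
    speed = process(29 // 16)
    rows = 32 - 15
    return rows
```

speed = process(29 // 16)

Transformed code:
def h(weight, speed, rows):
    speed = rows[2]
    weight -= rows
    if 21 >= weight:
        raise ValueError(rows)
    emit(32)
    for limit in speed:
        rows = (speed - rows) % rows[32]
        if 36 == 31 != rows:
            break
    for rows in weight:
        rows -= 13 % speed
    handle(weight)
    speed = process(29 // 16)
    rows = 32 - 15
    return rows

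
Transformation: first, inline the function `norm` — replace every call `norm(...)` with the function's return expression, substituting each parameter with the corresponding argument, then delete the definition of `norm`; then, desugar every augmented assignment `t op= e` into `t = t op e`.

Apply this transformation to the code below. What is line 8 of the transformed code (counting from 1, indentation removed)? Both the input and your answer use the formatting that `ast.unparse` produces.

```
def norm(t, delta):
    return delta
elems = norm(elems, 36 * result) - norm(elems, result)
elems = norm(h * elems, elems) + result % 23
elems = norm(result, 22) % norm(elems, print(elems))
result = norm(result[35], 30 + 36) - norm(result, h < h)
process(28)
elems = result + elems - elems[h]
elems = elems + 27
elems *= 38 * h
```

Transformed code:
elems = 36 * result - result
elems = elems + result % 23
elems = 22 % print(elems)
result = 30 + 36 - (h < h)
process(28)
elems = result + elems - elems[h]
elems = elems + 27
elems = elems * (38 * h)

elems = elems * (38 * h)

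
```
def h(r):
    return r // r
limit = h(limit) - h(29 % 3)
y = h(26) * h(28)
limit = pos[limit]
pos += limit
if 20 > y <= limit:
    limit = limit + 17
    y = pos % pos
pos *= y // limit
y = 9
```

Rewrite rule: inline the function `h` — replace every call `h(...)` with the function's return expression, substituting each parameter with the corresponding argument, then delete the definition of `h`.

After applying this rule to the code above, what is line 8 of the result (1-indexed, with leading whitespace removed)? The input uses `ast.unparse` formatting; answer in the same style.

Transformed code:
limit = limit // limit - 29 % 3 // (29 % 3)
y = 26 // 26 * (28 // 28)
limit = pos[limit]
pos += limit
if 20 > y <= limit:
    limit = limit + 17
    y = pos % pos
pos *= y // limit
y = 9

pos *= y // limit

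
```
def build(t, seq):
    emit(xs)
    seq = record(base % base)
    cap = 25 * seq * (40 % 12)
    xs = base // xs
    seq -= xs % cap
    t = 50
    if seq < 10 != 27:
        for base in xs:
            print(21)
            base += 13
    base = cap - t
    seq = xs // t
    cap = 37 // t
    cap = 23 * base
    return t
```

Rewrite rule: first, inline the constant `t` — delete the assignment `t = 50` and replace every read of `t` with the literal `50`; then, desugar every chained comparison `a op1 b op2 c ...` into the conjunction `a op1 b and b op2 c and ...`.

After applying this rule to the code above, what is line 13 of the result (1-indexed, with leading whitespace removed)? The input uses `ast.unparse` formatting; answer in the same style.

cap = 37 // 50

Transformed code:
def build(t, seq):
    emit(xs)
    seq = record(base % base)
    cap = 25 * seq * (40 % 12)
    xs = base // xs
    seq -= xs % cap
    if seq < 10 and 10 != 27:
        for base in xs:
            print(21)
            base += 13
    base = cap - 50
    seq = xs // 50
    cap = 37 // 50
    cap = 23 * base
    return 50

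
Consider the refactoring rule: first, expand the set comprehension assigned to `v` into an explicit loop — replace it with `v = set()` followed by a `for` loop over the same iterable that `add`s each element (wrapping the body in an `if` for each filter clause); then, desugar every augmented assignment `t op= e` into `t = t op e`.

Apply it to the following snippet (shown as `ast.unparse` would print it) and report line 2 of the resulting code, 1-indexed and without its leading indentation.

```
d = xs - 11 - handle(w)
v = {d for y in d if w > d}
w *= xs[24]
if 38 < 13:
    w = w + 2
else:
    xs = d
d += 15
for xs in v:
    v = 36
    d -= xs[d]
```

v = set()

Transformed code:
d = xs - 11 - handle(w)
v = set()
for y in d:
    if w > d:
        v.add(d)
w = w * xs[24]
if 38 < 13:
    w = w + 2
else:
    xs = d
d = d + 15
for xs in v:
    v = 36
    d = d - xs[d]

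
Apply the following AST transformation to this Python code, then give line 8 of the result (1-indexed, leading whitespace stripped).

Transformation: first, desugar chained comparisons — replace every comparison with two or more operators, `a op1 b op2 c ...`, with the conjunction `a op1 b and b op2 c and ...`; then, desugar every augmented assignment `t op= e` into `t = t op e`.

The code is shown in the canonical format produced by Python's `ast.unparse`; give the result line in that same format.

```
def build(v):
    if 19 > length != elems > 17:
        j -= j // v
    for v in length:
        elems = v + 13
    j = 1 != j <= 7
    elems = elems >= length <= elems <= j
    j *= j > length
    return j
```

j = j * (j > length)

Transformed code:
def build(v):
    if 19 > length and length != elems and (elems > 17):
        j = j - j // v
    for v in length:
        elems = v + 13
    j = 1 != j and j <= 7
    elems = elems >= length and length <= elems and (elems <= j)
    j = j * (j > length)
    return j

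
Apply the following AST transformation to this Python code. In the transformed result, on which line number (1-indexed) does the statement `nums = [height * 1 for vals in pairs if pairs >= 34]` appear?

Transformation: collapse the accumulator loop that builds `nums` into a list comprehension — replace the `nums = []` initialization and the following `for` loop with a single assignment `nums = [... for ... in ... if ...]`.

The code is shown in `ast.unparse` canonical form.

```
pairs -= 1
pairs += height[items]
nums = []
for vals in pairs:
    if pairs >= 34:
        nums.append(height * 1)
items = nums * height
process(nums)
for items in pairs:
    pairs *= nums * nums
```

Transformed code:
pairs -= 1
pairs += height[items]
nums = [height * 1 for vals in pairs if pairs >= 34]
items = nums * height
process(nums)
for items in pairs:
    pairs *= nums * nums

3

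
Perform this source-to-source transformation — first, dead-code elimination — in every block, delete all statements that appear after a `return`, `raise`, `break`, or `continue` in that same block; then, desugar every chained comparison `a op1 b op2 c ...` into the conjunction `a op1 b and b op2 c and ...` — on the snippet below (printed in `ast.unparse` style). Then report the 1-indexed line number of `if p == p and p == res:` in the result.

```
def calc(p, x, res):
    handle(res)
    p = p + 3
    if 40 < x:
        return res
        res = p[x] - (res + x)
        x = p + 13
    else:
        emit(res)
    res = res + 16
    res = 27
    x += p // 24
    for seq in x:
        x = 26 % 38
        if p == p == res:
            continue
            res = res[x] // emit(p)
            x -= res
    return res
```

13

Transformed code:
def calc(p, x, res):
    handle(res)
    p = p + 3
    if 40 < x:
        return res
    else:
        emit(res)
    res = res + 16
    res = 27
    x += p // 24
    for seq in x:
        x = 26 % 38
        if p == p and p == res:
            continue
    return res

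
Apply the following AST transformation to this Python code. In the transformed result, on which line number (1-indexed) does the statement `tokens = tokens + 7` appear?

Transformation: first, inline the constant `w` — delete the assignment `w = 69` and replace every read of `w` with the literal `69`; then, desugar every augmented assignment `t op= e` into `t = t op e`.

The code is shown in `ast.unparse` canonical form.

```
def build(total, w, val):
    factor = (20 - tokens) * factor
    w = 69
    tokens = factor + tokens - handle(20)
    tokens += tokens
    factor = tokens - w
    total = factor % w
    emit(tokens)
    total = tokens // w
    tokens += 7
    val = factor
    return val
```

9

Transformed code:
def build(total, w, val):
    factor = (20 - tokens) * factor
    tokens = factor + tokens - handle(20)
    tokens = tokens + tokens
    factor = tokens - 69
    total = factor % 69
    emit(tokens)
    total = tokens // 69
    tokens = tokens + 7
    val = factor
    return val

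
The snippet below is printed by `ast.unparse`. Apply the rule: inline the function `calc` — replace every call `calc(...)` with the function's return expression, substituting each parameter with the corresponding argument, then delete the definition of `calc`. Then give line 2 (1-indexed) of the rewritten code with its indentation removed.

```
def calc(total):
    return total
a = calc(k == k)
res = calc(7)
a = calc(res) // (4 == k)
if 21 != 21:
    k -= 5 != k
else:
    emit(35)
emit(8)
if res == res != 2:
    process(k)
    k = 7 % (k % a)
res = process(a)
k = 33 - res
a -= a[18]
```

Transformed code:
a = k == k
res = 7
a = res // (4 == k)
if 21 != 21:
    k -= 5 != k
else:
    emit(35)
emit(8)
if res == res != 2:
    process(k)
    k = 7 % (k % a)
res = process(a)
k = 33 - res
a -= a[18]

res = 7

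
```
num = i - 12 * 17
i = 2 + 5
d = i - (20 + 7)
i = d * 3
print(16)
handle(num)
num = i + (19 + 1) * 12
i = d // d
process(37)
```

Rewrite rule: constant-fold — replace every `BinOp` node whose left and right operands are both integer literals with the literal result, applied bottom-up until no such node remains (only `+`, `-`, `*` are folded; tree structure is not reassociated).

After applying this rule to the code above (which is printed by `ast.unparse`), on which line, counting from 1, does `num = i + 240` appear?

7

Transformed code:
num = i - 204
i = 7
d = i - 27
i = d * 3
print(16)
handle(num)
num = i + 240
i = d // d
process(37)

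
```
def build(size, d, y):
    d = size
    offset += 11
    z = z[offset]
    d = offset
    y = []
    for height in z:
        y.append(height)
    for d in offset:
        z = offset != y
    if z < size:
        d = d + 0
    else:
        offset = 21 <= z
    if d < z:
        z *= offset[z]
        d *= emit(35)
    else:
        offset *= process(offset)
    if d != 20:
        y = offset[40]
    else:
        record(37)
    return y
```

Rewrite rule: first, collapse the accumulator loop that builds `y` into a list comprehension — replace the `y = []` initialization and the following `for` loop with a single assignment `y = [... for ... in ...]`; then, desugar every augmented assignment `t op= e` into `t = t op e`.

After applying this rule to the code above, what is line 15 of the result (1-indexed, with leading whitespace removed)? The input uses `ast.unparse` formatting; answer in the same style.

Transformed code:
def build(size, d, y):
    d = size
    offset = offset + 11
    z = z[offset]
    d = offset
    y = [height for height in z]
    for d in offset:
        z = offset != y
    if z < size:
        d = d + 0
    else:
        offset = 21 <= z
    if d < z:
        z = z * offset[z]
        d = d * emit(35)
    else:
        offset = offset * process(offset)
    if d != 20:
        y = offset[40]
    else:
        record(37)
    return y

d = d * emit(35)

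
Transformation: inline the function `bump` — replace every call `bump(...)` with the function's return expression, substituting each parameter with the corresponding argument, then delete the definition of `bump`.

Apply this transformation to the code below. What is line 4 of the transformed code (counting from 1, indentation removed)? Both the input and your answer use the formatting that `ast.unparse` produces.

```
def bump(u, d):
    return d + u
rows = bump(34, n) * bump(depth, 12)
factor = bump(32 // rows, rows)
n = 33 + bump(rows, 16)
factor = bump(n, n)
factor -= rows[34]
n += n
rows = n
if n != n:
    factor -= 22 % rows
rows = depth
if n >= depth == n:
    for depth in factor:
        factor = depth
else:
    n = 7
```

Transformed code:
rows = (n + 34) * (12 + depth)
factor = rows + 32 // rows
n = 33 + (16 + rows)
factor = n + n
factor -= rows[34]
n += n
rows = n
if n != n:
    factor -= 22 % rows
rows = depth
if n >= depth == n:
    for depth in factor:
        factor = depth
else:
    n = 7

factor = n + n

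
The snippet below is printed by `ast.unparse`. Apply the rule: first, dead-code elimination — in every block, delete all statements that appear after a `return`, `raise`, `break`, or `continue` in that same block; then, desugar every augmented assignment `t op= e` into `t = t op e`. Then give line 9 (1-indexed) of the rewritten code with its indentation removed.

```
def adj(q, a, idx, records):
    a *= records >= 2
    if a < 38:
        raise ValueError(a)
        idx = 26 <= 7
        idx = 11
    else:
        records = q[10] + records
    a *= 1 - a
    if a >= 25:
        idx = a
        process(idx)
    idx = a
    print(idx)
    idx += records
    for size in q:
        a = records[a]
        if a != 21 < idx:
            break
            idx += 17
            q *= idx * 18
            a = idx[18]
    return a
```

idx = a

Transformed code:
def adj(q, a, idx, records):
    a = a * (records >= 2)
    if a < 38:
        raise ValueError(a)
    else:
        records = q[10] + records
    a = a * (1 - a)
    if a >= 25:
        idx = a
        process(idx)
    idx = a
    print(idx)
    idx = idx + records
    for size in q:
        a = records[a]
        if a != 21 < idx:
            break
    return a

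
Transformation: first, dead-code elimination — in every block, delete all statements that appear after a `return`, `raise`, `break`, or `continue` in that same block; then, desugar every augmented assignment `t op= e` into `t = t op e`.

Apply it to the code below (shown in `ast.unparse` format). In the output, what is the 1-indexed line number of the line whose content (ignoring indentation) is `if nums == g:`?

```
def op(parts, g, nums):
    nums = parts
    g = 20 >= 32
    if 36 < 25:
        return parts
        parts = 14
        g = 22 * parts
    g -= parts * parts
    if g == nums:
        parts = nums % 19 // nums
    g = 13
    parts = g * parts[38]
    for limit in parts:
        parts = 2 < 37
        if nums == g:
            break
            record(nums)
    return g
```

Transformed code:
def op(parts, g, nums):
    nums = parts
    g = 20 >= 32
    if 36 < 25:
        return parts
    g = g - parts * parts
    if g == nums:
        parts = nums % 19 // nums
    g = 13
    parts = g * parts[38]
    for limit in parts:
        parts = 2 < 37
        if nums == g:
            break
    return g

13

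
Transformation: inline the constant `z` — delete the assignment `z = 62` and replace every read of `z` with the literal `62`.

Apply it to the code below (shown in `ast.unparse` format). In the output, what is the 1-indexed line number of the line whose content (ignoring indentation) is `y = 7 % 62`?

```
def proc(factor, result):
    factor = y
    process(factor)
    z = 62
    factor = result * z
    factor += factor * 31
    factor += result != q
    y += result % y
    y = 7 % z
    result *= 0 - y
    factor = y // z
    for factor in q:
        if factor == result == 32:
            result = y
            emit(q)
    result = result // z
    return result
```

Transformed code:
def proc(factor, result):
    factor = y
    process(factor)
    factor = result * 62
    factor += factor * 31
    factor += result != q
    y += result % y
    y = 7 % 62
    result *= 0 - y
    factor = y // 62
    for factor in q:
        if factor == result == 32:
            result = y
            emit(q)
    result = result // 62
    return result

8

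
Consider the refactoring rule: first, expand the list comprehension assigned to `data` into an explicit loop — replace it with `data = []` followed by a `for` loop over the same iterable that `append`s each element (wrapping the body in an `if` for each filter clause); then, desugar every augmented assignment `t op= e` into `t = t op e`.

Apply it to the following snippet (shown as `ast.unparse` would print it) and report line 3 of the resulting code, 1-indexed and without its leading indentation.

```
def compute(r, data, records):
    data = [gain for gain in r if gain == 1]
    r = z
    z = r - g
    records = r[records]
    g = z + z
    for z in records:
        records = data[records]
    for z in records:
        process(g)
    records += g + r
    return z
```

Transformed code:
def compute(r, data, records):
    data = []
    for gain in r:
        if gain == 1:
            data.append(gain)
    r = z
    z = r - g
    records = r[records]
    g = z + z
    for z in records:
        records = data[records]
    for z in records:
        process(g)
    records = records + (g + r)
    return z

for gain in r:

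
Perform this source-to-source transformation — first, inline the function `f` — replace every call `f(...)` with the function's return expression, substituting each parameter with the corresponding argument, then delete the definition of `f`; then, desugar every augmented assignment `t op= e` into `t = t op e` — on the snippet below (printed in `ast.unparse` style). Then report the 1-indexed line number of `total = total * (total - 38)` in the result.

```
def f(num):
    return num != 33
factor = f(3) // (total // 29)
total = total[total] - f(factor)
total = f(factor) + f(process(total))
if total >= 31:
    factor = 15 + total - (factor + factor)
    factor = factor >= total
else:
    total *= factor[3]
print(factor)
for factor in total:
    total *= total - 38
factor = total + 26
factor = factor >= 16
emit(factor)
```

11

Transformed code:
factor = (3 != 33) // (total // 29)
total = total[total] - (factor != 33)
total = (factor != 33) + (process(total) != 33)
if total >= 31:
    factor = 15 + total - (factor + factor)
    factor = factor >= total
else:
    total = total * factor[3]
print(factor)
for factor in total:
    total = total * (total - 38)
factor = total + 26
factor = factor >= 16
emit(factor)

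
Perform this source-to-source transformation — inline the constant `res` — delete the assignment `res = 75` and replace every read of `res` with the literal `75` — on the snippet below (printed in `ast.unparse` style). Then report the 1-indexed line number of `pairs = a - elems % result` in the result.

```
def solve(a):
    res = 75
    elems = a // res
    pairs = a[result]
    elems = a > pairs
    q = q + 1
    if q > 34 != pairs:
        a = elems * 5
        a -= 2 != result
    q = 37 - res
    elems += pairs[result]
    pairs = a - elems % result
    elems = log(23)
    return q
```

Transformed code:
def solve(a):
    elems = a // 75
    pairs = a[result]
    elems = a > pairs
    q = q + 1
    if q > 34 != pairs:
        a = elems * 5
        a -= 2 != result
    q = 37 - 75
    elems += pairs[result]
    pairs = a - elems % result
    elems = log(23)
    return q

11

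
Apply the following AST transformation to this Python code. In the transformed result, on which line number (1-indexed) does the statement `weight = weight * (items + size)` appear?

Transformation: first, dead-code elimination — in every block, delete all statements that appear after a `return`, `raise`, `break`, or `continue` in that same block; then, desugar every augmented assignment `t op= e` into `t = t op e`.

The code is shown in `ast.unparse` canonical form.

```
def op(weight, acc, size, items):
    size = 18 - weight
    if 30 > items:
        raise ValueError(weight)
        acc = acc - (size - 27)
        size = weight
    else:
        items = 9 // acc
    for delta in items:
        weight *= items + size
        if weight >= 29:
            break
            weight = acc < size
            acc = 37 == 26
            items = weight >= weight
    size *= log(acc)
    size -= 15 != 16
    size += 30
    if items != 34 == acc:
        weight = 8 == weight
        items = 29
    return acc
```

Transformed code:
def op(weight, acc, size, items):
    size = 18 - weight
    if 30 > items:
        raise ValueError(weight)
    else:
        items = 9 // acc
    for delta in items:
        weight = weight * (items + size)
        if weight >= 29:
            break
    size = size * log(acc)
    size = size - (15 != 16)
    size = size + 30
    if items != 34 == acc:
        weight = 8 == weight
        items = 29
    return acc

8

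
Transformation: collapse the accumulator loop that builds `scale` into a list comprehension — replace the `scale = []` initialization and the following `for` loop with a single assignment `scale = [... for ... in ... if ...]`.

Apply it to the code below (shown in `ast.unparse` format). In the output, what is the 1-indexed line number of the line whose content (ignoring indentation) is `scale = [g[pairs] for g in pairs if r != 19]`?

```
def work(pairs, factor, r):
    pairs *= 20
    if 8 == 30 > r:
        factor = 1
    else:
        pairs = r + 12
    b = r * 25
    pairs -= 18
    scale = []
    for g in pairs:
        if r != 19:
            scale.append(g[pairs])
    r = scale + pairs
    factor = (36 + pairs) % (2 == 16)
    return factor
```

Transformed code:
def work(pairs, factor, r):
    pairs *= 20
    if 8 == 30 > r:
        factor = 1
    else:
        pairs = r + 12
    b = r * 25
    pairs -= 18
    scale = [g[pairs] for g in pairs if r != 19]
    r = scale + pairs
    factor = (36 + pairs) % (2 == 16)
    return factor

9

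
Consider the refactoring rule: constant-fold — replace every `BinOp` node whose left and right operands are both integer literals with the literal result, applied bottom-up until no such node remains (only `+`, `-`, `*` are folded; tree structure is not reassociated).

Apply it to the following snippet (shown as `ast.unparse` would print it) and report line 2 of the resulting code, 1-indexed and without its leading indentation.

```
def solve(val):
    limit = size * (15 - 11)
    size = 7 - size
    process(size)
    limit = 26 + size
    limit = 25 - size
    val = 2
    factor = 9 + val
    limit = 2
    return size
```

limit = size * 4

Transformed code:
def solve(val):
    limit = size * 4
    size = 7 - size
    process(size)
    limit = 26 + size
    limit = 25 - size
    val = 2
    factor = 9 + val
    limit = 2
    return size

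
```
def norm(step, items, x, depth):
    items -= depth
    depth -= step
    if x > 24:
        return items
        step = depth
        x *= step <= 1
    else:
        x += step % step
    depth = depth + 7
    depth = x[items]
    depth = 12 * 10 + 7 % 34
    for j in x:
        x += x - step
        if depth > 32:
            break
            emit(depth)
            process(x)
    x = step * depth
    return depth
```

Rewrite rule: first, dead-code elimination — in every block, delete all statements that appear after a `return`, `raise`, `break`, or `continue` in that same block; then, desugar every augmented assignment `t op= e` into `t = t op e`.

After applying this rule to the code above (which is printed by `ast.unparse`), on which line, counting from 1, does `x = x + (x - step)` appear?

Transformed code:
def norm(step, items, x, depth):
    items = items - depth
    depth = depth - step
    if x > 24:
        return items
    else:
        x = x + step % step
    depth = depth + 7
    depth = x[items]
    depth = 12 * 10 + 7 % 34
    for j in x:
        x = x + (x - step)
        if depth > 32:
            break
    x = step * depth
    return depth

12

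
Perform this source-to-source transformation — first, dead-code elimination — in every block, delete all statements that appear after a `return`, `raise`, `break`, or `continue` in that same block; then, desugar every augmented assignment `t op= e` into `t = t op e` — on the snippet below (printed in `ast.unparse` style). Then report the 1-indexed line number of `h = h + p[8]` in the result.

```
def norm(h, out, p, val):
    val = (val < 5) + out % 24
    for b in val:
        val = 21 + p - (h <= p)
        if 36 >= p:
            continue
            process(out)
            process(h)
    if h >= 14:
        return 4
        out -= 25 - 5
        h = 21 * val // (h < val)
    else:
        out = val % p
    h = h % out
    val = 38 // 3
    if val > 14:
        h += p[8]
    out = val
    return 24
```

14

Transformed code:
def norm(h, out, p, val):
    val = (val < 5) + out % 24
    for b in val:
        val = 21 + p - (h <= p)
        if 36 >= p:
            continue
    if h >= 14:
        return 4
    else:
        out = val % p
    h = h % out
    val = 38 // 3
    if val > 14:
        h = h + p[8]
    out = val
    return 24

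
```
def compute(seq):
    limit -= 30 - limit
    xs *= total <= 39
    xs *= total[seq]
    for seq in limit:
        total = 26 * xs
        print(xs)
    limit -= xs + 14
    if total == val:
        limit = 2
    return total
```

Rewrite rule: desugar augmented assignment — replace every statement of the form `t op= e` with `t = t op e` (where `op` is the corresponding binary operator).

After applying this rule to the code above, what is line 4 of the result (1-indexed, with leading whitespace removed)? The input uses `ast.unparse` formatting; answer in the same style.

xs = xs * total[seq]

Transformed code:
def compute(seq):
    limit = limit - (30 - limit)
    xs = xs * (total <= 39)
    xs = xs * total[seq]
    for seq in limit:
        total = 26 * xs
        print(xs)
    limit = limit - (xs + 14)
    if total == val:
        limit = 2
    return total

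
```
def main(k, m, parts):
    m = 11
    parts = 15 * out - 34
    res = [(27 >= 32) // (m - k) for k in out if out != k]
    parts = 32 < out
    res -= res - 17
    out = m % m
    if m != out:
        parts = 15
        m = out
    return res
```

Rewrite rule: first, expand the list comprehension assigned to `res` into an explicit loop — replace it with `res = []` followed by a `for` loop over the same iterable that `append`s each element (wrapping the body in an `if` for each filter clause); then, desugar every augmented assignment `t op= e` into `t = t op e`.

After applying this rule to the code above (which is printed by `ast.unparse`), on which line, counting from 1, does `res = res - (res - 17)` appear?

Transformed code:
def main(k, m, parts):
    m = 11
    parts = 15 * out - 34
    res = []
    for k in out:
        if out != k:
            res.append((27 >= 32) // (m - k))
    parts = 32 < out
    res = res - (res - 17)
    out = m % m
    if m != out:
        parts = 15
        m = out
    return res

9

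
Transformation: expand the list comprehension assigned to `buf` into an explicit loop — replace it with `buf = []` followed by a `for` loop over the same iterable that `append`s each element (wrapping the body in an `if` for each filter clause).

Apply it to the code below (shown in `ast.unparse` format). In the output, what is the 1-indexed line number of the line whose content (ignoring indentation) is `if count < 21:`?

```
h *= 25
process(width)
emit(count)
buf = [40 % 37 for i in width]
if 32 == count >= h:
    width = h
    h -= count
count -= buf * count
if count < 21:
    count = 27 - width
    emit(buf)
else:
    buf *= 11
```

11

Transformed code:
h *= 25
process(width)
emit(count)
buf = []
for i in width:
    buf.append(40 % 37)
if 32 == count >= h:
    width = h
    h -= count
count -= buf * count
if count < 21:
    count = 27 - width
    emit(buf)
else:
    buf *= 11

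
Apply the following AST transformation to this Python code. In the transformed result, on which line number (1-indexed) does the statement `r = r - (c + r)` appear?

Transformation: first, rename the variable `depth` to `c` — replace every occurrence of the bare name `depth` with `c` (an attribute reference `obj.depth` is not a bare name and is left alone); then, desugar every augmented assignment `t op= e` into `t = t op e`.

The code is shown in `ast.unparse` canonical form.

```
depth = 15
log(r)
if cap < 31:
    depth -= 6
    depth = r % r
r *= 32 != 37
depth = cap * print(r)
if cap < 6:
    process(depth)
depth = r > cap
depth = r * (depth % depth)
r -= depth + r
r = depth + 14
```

12

Transformed code:
c = 15
log(r)
if cap < 31:
    c = c - 6
    c = r % r
r = r * (32 != 37)
c = cap * print(r)
if cap < 6:
    process(c)
c = r > cap
c = r * (c % c)
r = r - (c + r)
r = c + 14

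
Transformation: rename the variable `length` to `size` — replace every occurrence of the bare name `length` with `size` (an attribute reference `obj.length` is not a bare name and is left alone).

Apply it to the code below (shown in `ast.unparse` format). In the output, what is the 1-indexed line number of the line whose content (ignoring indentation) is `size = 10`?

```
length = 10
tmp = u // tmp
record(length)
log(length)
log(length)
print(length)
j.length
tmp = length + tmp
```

Transformed code:
size = 10
tmp = u // tmp
record(size)
log(size)
log(size)
print(size)
j.length
tmp = size + tmp

1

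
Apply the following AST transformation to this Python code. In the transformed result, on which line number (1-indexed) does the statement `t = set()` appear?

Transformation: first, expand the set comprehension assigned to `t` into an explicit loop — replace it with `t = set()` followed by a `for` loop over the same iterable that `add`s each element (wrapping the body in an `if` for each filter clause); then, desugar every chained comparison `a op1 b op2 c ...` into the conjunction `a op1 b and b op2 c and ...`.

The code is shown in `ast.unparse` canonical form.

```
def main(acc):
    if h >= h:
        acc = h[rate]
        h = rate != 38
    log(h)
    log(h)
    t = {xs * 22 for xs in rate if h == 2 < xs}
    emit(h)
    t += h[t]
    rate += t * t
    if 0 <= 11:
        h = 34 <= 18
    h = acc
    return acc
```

Transformed code:
def main(acc):
    if h >= h:
        acc = h[rate]
        h = rate != 38
    log(h)
    log(h)
    t = set()
    for xs in rate:
        if h == 2 and 2 < xs:
            t.add(xs * 22)
    emit(h)
    t += h[t]
    rate += t * t
    if 0 <= 11:
        h = 34 <= 18
    h = acc
    return acc

7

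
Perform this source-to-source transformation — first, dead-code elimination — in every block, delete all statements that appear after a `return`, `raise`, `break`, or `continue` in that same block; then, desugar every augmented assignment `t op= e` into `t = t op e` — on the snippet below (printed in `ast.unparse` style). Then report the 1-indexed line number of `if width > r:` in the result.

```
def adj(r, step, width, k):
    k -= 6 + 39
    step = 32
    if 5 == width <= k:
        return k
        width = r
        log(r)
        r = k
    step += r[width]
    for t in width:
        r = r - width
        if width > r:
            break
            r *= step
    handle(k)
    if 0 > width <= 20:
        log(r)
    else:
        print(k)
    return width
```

9

Transformed code:
def adj(r, step, width, k):
    k = k - (6 + 39)
    step = 32
    if 5 == width <= k:
        return k
    step = step + r[width]
    for t in width:
        r = r - width
        if width > r:
            break
    handle(k)
    if 0 > width <= 20:
        log(r)
    else:
        print(k)
    return width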